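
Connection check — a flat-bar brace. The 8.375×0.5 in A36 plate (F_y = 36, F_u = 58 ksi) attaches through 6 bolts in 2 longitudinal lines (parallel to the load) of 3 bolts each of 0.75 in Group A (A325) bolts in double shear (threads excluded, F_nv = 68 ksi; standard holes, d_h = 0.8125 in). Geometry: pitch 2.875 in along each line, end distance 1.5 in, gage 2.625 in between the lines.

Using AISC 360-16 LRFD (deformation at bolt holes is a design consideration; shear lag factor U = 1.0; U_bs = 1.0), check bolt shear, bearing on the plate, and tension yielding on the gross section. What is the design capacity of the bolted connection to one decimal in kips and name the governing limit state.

135.7 kips (gross-section yield governs)

Bolt shear: A_b = π(0.75)²/4 = 0.44179 in². φR_n = 0.75 × 68 × 0.44179 × 6 × 2 = 270.4 kips.
Bearing (0.5 in plate, F_u = 58 ksi): end bolts L_c = 1.5 − 0.8125/2 = 1.09375, R_n = min(1.2×1.09375×0.5×58, 2.4×0.75×0.5×58) = 38.063 kips/bolt; interior L_c = 2.875 − 0.8125 = 2.0625, R_n = 52.2 kips/bolt. φR_n = 0.75 × (2×38.063 + 4×52.2) = 213.7 kips.
Tension yield (gross): A_g = 8.375×0.5 = 4.1875 in². φR_n = 0.90 × 36 × 4.1875 = 135.7 kips.
Governing: min(270.4, 213.7, 135.7) = 135.7 kips → gross-section yield.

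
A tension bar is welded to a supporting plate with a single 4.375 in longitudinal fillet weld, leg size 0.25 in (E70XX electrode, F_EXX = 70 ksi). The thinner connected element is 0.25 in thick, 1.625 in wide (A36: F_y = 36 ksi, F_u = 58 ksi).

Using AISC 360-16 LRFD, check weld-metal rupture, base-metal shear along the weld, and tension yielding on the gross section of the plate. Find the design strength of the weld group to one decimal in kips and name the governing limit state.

Weld metal: throat = 0.707×0.25 = 0.17675 in, L = 4.375 in. φR_n = 0.75 × 0.6 × 70 × 0.17675 × 4.375 = 24.4 kips.
Base metal shear (0.25 in plate): yield φR_n = 1.0×0.6×36×0.25×4.375 = 23.6 kips; rupture φR_n = 0.75×0.6×58×0.25×4.375 = 28.5 kips; take 23.6 kips (yield).
Tension yield (gross): A_g = 1.625×0.25 = 0.40625 in². φR_n = 0.90 × 36 × 0.40625 = 13.2 kips.
Governing: min(24.4, 23.6, 13.2) = 13.2 kips → gross-section yield.

13.2 kips (gross-section yield governs)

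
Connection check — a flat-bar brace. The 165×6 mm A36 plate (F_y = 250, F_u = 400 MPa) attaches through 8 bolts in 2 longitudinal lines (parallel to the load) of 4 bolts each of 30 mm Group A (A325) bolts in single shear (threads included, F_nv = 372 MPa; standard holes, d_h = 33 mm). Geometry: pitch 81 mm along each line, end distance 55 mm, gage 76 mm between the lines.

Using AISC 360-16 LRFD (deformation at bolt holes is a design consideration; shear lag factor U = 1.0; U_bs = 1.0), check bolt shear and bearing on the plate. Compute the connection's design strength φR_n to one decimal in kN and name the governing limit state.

Bolt shear: A_b = π(30)²/4 = 706.86 mm². φR_n = 0.75 × 372 × 706.86 × 8 × 1 = 1577.7 kN.
Bearing (6 mm plate, F_u = 400 MPa): end bolts L_c = 55 − 33/2 = 38.5, R_n = min(1.2×38.5×6×400, 2.4×30×6×400) = 110.88 kN/bolt; interior L_c = 81 − 33 = 48, R_n = 138.24 kN/bolt. φR_n = 0.75 × (2×110.88 + 6×138.24) = 788.4 kN.
Governing: min(1577.7, 788.4) = 788.4 kN → bearing.

788.4 kN (bearing governs)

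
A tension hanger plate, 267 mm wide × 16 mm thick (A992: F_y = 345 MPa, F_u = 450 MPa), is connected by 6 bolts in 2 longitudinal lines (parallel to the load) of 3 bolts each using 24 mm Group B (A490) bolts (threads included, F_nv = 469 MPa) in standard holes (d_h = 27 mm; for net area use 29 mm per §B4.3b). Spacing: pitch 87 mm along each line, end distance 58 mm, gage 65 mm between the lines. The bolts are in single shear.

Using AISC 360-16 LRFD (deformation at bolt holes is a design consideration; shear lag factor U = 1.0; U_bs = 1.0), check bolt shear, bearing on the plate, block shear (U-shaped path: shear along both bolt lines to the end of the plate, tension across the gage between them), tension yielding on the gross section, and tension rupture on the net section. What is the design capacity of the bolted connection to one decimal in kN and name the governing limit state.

954.8 kN (bolt shear governs)

Bolt shear: A_b = π(24)²/4 = 452.39 mm². φR_n = 0.75 × 469 × 452.39 × 6 × 1 = 954.8 kN.
Bearing (16 mm plate, F_u = 450 MPa): end bolts L_c = 58 − 27/2 = 44.5, R_n = min(1.2×44.5×16×450, 2.4×24×16×450) = 384.48 kN/bolt; interior L_c = 87 − 27 = 60, R_n = 414.72 kN/bolt. φR_n = 0.75 × (2×384.48 + 4×414.72) = 1820.9 kN.
Block shear: shear path 2×[58+2×87] = 2×232 mm, A_gv = 7424, A_nv = 2×(232 − 2.5×29)×16 = 5104 mm²; tension across gage: (65 − 1×29)×16 = 576 mm². R_n = min(0.6×450×5104, 0.6×345×7424) + 1.0×450×576 = min(1378.1, 1536.8) + 259.2 = 1637.3 kN. φR_n = 0.75 × 1637.3 = 1228.0 kN.
Tension yield (gross): A_g = 267×16 = 4272 mm². φR_n = 0.90 × 345 × 4272 = 1326.5 kN.
Tension rupture (net): A_n = (267 − 2×29)×16 = 3344 mm² (U = 1.0, A_e = A_n). φR_n = 0.75 × 450 × 3344 = 1128.6 kN.
Governing: min(954.8, 1820.9, 1228.0, 1326.5, 1128.6) = 954.8 kN → bolt shear.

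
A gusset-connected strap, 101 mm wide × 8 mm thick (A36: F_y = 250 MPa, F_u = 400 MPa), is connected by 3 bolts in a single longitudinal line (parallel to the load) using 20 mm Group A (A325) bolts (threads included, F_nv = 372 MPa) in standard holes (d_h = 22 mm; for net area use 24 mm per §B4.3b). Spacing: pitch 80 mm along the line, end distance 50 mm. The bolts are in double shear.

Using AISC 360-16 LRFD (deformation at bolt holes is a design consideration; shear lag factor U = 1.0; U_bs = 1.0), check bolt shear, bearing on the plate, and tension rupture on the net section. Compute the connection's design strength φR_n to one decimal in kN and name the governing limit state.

184.8 kN (net-section rupture governs)

Bolt shear: A_b = π(20)²/4 = 314.16 mm². φR_n = 0.75 × 372 × 314.16 × 3 × 2 = 525.9 kN.
Bearing (8 mm plate, F_u = 400 MPa): end bolts L_c = 50 − 22/2 = 39, R_n = min(1.2×39×8×400, 2.4×20×8×400) = 149.76 kN/bolt; interior L_c = 80 − 22 = 58, R_n = 153.6 kN/bolt. φR_n = 0.75 × (1×149.76 + 2×153.6) = 342.7 kN.
Tension rupture (net): A_n = (101 − 1×24)×8 = 616 mm² (U = 1.0, A_e = A_n). φR_n = 0.75 × 400 × 616 = 184.8 kN.
Governing: min(525.9, 342.7, 184.8) = 184.8 kN → net-section rupture.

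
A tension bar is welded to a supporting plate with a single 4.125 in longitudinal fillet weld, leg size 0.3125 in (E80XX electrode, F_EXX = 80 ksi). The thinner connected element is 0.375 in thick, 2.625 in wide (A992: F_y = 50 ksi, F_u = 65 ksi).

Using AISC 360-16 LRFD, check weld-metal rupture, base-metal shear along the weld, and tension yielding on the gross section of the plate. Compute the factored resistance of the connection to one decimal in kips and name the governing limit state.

32.8 kips (weld metal governs)

Weld metal: throat = 0.707×0.3125 = 0.22094 in, L = 4.125 in. φR_n = 0.75 × 0.6 × 80 × 0.22094 × 4.125 = 32.8 kips.
Base metal shear (0.375 in plate): yield φR_n = 1.0×0.6×50×0.375×4.125 = 46.4 kips; rupture φR_n = 0.75×0.6×65×0.375×4.125 = 45.2 kips; take 45.2 kips (rupture).
Tension yield (gross): A_g = 2.625×0.375 = 0.98438 in². φR_n = 0.90 × 50 × 0.98438 = 44.3 kips.
Governing: min(32.8, 45.2, 44.3) = 32.8 kips → weld metal.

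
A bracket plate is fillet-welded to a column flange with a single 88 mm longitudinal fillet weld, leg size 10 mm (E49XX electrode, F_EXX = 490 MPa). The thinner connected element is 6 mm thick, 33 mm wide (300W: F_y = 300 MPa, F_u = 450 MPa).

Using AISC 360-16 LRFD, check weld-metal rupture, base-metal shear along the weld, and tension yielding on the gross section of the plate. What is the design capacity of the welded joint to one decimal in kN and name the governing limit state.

53.5 kN (gross-section yield governs)

Weld metal: throat = 0.707×10 = 7.07 mm, L = 88 mm. φR_n = 0.75 × 0.6 × 490 × 7.07 × 88 = 137.2 kN.
Base metal shear (6 mm plate): yield φR_n = 1.0×0.6×300×6×88 = 95.0 kN; rupture φR_n = 0.75×0.6×450×6×88 = 106.9 kN; take 95.0 kN (yield).
Tension yield (gross): A_g = 33×6 = 198 mm². φR_n = 0.90 × 300 × 198 = 53.5 kN.
Governing: min(137.2, 95.0, 53.5) = 53.5 kN → gross-section yield.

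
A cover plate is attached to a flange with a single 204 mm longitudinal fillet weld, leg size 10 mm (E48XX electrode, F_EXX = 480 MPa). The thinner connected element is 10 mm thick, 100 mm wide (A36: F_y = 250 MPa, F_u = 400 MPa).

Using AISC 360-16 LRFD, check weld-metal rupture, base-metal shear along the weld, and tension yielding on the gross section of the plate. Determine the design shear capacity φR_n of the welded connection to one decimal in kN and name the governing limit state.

Weld metal: throat = 0.707×10 = 7.07 mm, L = 204 mm. φR_n = 0.75 × 0.6 × 480 × 7.07 × 204 = 311.5 kN.
Base metal shear (10 mm plate): yield φR_n = 1.0×0.6×250×10×204 = 306.0 kN; rupture φR_n = 0.75×0.6×400×10×204 = 367.2 kN; take 306.0 kN (yield).
Tension yield (gross): A_g = 100×10 = 1000 mm². φR_n = 0.90 × 250 × 1000 = 225.0 kN.
Governing: min(311.5, 306.0, 225.0) = 225.0 kN → gross-section yield.

225.0 kN (gross-section yield governs)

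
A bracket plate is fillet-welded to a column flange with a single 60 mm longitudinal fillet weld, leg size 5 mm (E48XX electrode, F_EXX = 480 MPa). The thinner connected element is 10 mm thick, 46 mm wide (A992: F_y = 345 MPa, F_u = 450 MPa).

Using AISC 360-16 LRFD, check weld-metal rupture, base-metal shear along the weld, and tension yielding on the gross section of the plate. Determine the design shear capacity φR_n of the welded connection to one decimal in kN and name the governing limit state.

Weld metal: throat = 0.707×5 = 3.535 mm, L = 60 mm. φR_n = 0.75 × 0.6 × 480 × 3.535 × 60 = 45.8 kN.
Base metal shear (10 mm plate): yield φR_n = 1.0×0.6×345×10×60 = 124.2 kN; rupture φR_n = 0.75×0.6×450×10×60 = 121.5 kN; take 121.5 kN (rupture).
Tension yield (gross): A_g = 46×10 = 460 mm². φR_n = 0.90 × 345 × 460 = 142.8 kN.
Governing: min(45.8, 121.5, 142.8) = 45.8 kN → weld metal.

45.8 kN (weld metal governs)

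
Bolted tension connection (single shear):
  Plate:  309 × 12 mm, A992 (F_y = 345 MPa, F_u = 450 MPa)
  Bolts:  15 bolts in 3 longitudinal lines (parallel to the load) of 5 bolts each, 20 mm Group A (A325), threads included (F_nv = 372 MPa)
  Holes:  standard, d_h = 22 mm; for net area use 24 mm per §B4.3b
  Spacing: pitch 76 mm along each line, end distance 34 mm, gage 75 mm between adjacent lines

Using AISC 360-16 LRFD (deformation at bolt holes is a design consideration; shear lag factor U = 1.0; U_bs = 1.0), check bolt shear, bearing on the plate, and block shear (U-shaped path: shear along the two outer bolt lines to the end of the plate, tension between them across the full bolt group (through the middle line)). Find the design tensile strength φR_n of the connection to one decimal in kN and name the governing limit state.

1314.8 kN (bolt shear governs)

Bolt shear: A_b = π(20)²/4 = 314.16 mm². φR_n = 0.75 × 372 × 314.16 × 15 × 1 = 1314.8 kN.
Bearing (12 mm plate, F_u = 450 MPa): end bolts L_c = 34 − 22/2 = 23, R_n = min(1.2×23×12×450, 2.4×20×12×450) = 149.04 kN/bolt; interior L_c = 76 − 22 = 54, R_n = 259.2 kN/bolt. φR_n = 0.75 × (3×149.04 + 12×259.2) = 2668.1 kN.
Block shear: shear path 2×[34+4×76] = 2×338 mm, A_gv = 8112, A_nv = 2×(338 − 4.5×24)×12 = 5520 mm²; tension across gage: (150 − 2×24)×12 = 1224 mm². R_n = min(0.6×450×5520, 0.6×345×8112) + 1.0×450×1224 = min(1490.4, 1679.2) + 550.8 = 2041.2 kN. φR_n = 0.75 × 2041.2 = 1530.9 kN.
Governing: min(1314.8, 2668.1, 1530.9) = 1314.8 kN → bolt shear.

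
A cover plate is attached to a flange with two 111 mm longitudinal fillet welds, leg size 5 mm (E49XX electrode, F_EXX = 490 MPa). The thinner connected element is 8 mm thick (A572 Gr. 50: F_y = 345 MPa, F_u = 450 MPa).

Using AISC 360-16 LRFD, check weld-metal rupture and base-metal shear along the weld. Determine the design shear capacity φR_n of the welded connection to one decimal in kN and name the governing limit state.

173.0 kN (weld metal governs)

Weld metal: throat = 0.707×5 = 3.535 mm, L = 2×111 = 222 mm. φR_n = 0.75 × 0.6 × 490 × 3.535 × 222 = 173.0 kN.
Base metal shear (8 mm plate): yield φR_n = 1.0×0.6×345×8×222 = 367.6 kN; rupture φR_n = 0.75×0.6×450×8×222 = 359.6 kN; take 359.6 kN (rupture).
Governing: min(173.0, 359.6) = 173.0 kN → weld metal.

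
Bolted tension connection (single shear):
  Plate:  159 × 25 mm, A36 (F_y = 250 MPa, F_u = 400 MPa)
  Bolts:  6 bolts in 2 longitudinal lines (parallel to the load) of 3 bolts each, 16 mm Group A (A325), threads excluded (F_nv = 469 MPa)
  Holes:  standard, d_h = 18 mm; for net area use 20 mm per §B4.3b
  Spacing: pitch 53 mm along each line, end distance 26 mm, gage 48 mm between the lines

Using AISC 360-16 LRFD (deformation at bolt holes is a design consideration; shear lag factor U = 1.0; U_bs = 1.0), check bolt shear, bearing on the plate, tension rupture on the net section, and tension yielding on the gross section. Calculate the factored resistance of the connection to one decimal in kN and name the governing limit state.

Bolt shear: A_b = π(16)²/4 = 201.06 mm². φR_n = 0.75 × 469 × 201.06 × 6 × 1 = 424.3 kN.
Bearing (25 mm plate, F_u = 400 MPa): end bolts L_c = 26 − 18/2 = 17, R_n = min(1.2×17×25×400, 2.4×16×25×400) = 204 kN/bolt; interior L_c = 53 − 18 = 35, R_n = 384 kN/bolt. φR_n = 0.75 × (2×204 + 4×384) = 1458.0 kN.
Tension rupture (net): A_n = (159 − 2×20)×25 = 2975 mm² (U = 1.0, A_e = A_n). φR_n = 0.75 × 400 × 2975 = 892.5 kN.
Tension yield (gross): A_g = 159×25 = 3975 mm². φR_n = 0.90 × 250 × 3975 = 894.4 kN.
Governing: min(424.3, 1458.0, 892.5, 894.4) = 424.3 kN → bolt shear.

424.3 kN (bolt shear governs)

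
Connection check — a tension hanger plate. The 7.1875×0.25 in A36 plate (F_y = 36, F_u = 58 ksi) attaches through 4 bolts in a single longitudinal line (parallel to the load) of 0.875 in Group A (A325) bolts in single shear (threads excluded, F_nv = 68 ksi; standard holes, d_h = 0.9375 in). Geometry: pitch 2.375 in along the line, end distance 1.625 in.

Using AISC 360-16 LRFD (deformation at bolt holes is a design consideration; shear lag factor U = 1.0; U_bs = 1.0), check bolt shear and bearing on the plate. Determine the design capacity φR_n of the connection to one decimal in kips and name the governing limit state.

Bolt shear: A_b = π(0.875)²/4 = 0.60132 in². φR_n = 0.75 × 68 × 0.60132 × 4 × 1 = 122.7 kips.
Bearing (0.25 in plate, F_u = 58 ksi): end bolts L_c = 1.625 − 0.9375/2 = 1.15625, R_n = min(1.2×1.15625×0.25×58, 2.4×0.875×0.25×58) = 20.119 kips/bolt; interior L_c = 2.375 − 0.9375 = 1.4375, R_n = 25.013 kips/bolt. φR_n = 0.75 × (1×20.119 + 3×25.013) = 71.4 kips.
Governing: min(122.7, 71.4) = 71.4 kips → bearing.

71.4 kips (bearing governs)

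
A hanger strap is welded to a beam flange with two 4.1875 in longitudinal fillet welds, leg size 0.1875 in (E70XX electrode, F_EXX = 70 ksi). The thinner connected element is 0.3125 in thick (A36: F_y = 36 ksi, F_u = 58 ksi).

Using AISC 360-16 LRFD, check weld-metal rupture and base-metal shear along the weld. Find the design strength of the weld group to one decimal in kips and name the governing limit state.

Weld metal: throat = 0.707×0.1875 = 0.13256 in, L = 2×4.1875 = 8.375 in. φR_n = 0.75 × 0.6 × 70 × 0.13256 × 8.375 = 35.0 kips.
Base metal shear (0.3125 in plate): yield φR_n = 1.0×0.6×36×0.3125×8.375 = 56.5 kips; rupture φR_n = 0.75×0.6×58×0.3125×8.375 = 68.3 kips; take 56.5 kips (yield).
Governing: min(35.0, 56.5) = 35.0 kips → weld metal.

35.0 kips (weld metal governs)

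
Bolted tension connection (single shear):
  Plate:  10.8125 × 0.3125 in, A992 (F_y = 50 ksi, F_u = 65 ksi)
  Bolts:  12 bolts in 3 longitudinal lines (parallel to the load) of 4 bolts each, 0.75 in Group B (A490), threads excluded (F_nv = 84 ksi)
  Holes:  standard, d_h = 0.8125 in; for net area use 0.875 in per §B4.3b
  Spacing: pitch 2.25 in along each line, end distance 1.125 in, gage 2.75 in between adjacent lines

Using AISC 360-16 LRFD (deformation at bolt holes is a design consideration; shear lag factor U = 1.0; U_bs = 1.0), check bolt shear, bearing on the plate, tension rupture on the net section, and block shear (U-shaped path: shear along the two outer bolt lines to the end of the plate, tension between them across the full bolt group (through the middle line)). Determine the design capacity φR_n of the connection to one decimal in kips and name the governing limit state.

124.7 kips (net-section rupture governs)

Bolt shear: A_b = π(0.75)²/4 = 0.44179 in². φR_n = 0.75 × 84 × 0.44179 × 12 × 1 = 334.0 kips.
Bearing (0.3125 in plate, F_u = 65 ksi): end bolts L_c = 1.125 − 0.8125/2 = 0.71875, R_n = min(1.2×0.71875×0.3125×65, 2.4×0.75×0.3125×65) = 17.52 kips/bolt; interior L_c = 2.25 − 0.8125 = 1.4375, R_n = 35.039 kips/bolt. φR_n = 0.75 × (3×17.52 + 9×35.039) = 275.9 kips.
Tension rupture (net): A_n = (10.8125 − 3×0.875)×0.3125 = 2.5586 in² (U = 1.0, A_e = A_n). φR_n = 0.75 × 65 × 2.5586 = 124.7 kips.
Block shear: shear path 2×[1.125+3×2.25] = 2×7.875 in, A_gv = 4.9219, A_nv = 2×(7.875 − 3.5×0.875)×0.3125 = 3.0078 in²; tension across gage: (5.5 − 2×0.875)×0.3125 = 1.1719 in². R_n = min(0.6×65×3.0078, 0.6×50×4.9219) + 1.0×65×1.1719 = min(117.3, 147.66) + 76.174 = 193.47 kips. φR_n = 0.75 × 193.47 = 145.1 kips.
Governing: min(334.0, 275.9, 124.7, 145.1) = 124.7 kips → net-section rupture.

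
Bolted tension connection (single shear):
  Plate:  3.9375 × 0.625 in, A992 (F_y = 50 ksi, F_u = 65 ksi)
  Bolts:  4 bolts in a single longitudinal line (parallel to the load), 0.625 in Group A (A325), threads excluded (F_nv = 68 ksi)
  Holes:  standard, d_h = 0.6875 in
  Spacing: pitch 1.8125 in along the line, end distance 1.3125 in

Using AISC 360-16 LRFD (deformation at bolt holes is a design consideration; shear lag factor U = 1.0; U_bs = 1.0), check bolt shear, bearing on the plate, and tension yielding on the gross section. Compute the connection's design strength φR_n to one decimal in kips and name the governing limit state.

62.6 kips (bolt shear governs)

Bolt shear: A_b = π(0.625)²/4 = 0.3068 in². φR_n = 0.75 × 68 × 0.3068 × 4 × 1 = 62.6 kips.
Bearing (0.625 in plate, F_u = 65 ksi): end bolts L_c = 1.3125 − 0.6875/2 = 0.96875, R_n = min(1.2×0.96875×0.625×65, 2.4×0.625×0.625×65) = 47.227 kips/bolt; interior L_c = 1.8125 − 0.6875 = 1.125, R_n = 54.844 kips/bolt. φR_n = 0.75 × (1×47.227 + 3×54.844) = 158.8 kips.
Tension yield (gross): A_g = 3.9375×0.625 = 2.4609 in². φR_n = 0.90 × 50 × 2.4609 = 110.7 kips.
Governing: min(62.6, 158.8, 110.7) = 62.6 kips → bolt shear.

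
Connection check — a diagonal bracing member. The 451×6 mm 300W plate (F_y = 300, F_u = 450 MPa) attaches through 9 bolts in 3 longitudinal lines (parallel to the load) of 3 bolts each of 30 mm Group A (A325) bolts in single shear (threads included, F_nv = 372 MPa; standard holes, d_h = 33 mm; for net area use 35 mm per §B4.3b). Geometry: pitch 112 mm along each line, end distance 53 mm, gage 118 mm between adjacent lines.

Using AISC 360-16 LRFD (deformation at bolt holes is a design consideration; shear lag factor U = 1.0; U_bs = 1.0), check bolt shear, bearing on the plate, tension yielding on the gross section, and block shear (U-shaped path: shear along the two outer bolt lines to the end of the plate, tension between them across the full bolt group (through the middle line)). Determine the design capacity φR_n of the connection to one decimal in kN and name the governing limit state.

Bolt shear: A_b = π(30)²/4 = 706.86 mm². φR_n = 0.75 × 372 × 706.86 × 9 × 1 = 1774.9 kN.
Bearing (6 mm plate, F_u = 450 MPa): end bolts L_c = 53 − 33/2 = 36.5, R_n = min(1.2×36.5×6×450, 2.4×30×6×450) = 118.26 kN/bolt; interior L_c = 112 − 33 = 79, R_n = 194.4 kN/bolt. φR_n = 0.75 × (3×118.26 + 6×194.4) = 1140.9 kN.
Tension yield (gross): A_g = 451×6 = 2706 mm². φR_n = 0.90 × 300 × 2706 = 730.6 kN.
Block shear: shear path 2×[53+2×112] = 2×277 mm, A_gv = 3324, A_nv = 2×(277 − 2.5×35)×6 = 2274 mm²; tension across gage: (236 − 2×35)×6 = 996 mm². R_n = min(0.6×450×2274, 0.6×300×3324) + 1.0×450×996 = min(613.98, 598.32) + 448.2 = 1046.5 kN. φR_n = 0.75 × 1046.5 = 784.9 kN.
Governing: min(1774.9, 1140.9, 730.6, 784.9) = 730.6 kN → gross-section yield.

730.6 kN (gross-section yield governs)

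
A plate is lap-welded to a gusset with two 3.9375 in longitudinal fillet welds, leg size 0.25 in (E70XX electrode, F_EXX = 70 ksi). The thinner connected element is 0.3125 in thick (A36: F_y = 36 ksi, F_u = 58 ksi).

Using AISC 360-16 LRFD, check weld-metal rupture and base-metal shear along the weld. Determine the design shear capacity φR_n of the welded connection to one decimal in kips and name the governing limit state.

43.8 kips (weld metal governs)

Weld metal: throat = 0.707×0.25 = 0.17675 in, L = 2×3.9375 = 7.875 in. φR_n = 0.75 × 0.6 × 70 × 0.17675 × 7.875 = 43.8 kips.
Base metal shear (0.3125 in plate): yield φR_n = 1.0×0.6×36×0.3125×7.875 = 53.2 kips; rupture φR_n = 0.75×0.6×58×0.3125×7.875 = 64.2 kips; take 53.2 kips (yield).
Governing: min(43.8, 53.2) = 43.8 kips → weld metal.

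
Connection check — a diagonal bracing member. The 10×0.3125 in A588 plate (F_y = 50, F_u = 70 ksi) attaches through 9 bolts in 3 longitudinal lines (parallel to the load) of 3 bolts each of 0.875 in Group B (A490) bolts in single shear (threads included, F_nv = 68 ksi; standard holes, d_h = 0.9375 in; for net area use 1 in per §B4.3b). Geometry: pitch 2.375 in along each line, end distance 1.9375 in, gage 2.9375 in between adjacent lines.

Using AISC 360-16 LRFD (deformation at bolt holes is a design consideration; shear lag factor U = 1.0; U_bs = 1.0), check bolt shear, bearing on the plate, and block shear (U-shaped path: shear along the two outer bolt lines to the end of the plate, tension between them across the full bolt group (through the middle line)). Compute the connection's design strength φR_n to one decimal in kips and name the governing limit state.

146.0 kips (block shear governs)

Bolt shear: A_b = π(0.875)²/4 = 0.60132 in². φR_n = 0.75 × 68 × 0.60132 × 9 × 1 = 276.0 kips.
Bearing (0.3125 in plate, F_u = 70 ksi): end bolts L_c = 1.9375 − 0.9375/2 = 1.46875, R_n = min(1.2×1.46875×0.3125×70, 2.4×0.875×0.3125×70) = 38.555 kips/bolt; interior L_c = 2.375 − 0.9375 = 1.4375, R_n = 37.734 kips/bolt. φR_n = 0.75 × (3×38.555 + 6×37.734) = 256.6 kips.
Block shear: shear path 2×[1.9375+2×2.375] = 2×6.6875 in, A_gv = 4.1797, A_nv = 2×(6.6875 − 2.5×1)×0.3125 = 2.6172 in²; tension across gage: (5.875 − 2×1)×0.3125 = 1.2109 in². R_n = min(0.6×70×2.6172, 0.6×50×4.1797) + 1.0×70×1.2109 = min(109.92, 125.39) + 84.763 = 194.68 kips. φR_n = 0.75 × 194.68 = 146.0 kips.
Governing: min(276.0, 256.6, 146.0) = 146.0 kips → block shear.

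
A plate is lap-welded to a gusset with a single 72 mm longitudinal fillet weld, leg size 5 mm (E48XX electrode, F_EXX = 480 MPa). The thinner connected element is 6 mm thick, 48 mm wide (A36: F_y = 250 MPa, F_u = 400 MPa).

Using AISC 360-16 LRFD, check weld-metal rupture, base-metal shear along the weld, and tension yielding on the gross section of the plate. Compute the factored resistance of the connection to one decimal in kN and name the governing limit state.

55.0 kN (weld metal governs)

Weld metal: throat = 0.707×5 = 3.535 mm, L = 72 mm. φR_n = 0.75 × 0.6 × 480 × 3.535 × 72 = 55.0 kN.
Base metal shear (6 mm plate): yield φR_n = 1.0×0.6×250×6×72 = 64.8 kN; rupture φR_n = 0.75×0.6×400×6×72 = 77.8 kN; take 64.8 kN (yield).
Tension yield (gross): A_g = 48×6 = 288 mm². φR_n = 0.90 × 250 × 288 = 64.8 kN.
Governing: min(55.0, 64.8, 64.8) = 55.0 kN → weld metal.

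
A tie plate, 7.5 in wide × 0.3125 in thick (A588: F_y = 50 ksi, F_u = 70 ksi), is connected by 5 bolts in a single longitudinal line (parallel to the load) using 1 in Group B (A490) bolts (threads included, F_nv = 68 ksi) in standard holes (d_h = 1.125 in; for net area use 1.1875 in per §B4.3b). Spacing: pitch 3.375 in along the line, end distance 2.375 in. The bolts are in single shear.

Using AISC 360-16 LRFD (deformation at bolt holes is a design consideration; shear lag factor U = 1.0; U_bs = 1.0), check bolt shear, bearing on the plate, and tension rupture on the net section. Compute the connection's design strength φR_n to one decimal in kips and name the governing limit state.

103.6 kips (net-section rupture governs)

Bolt shear: A_b = π(1)²/4 = 0.7854 in². φR_n = 0.75 × 68 × 0.7854 × 5 × 1 = 200.3 kips.
Bearing (0.3125 in plate, F_u = 70 ksi): end bolts L_c = 2.375 − 1.125/2 = 1.8125, R_n = min(1.2×1.8125×0.3125×70, 2.4×1×0.3125×70) = 47.578 kips/bolt; interior L_c = 3.375 − 1.125 = 2.25, R_n = 52.5 kips/bolt. φR_n = 0.75 × (1×47.578 + 4×52.5) = 193.2 kips.
Tension rupture (net): A_n = (7.5 − 1×1.1875)×0.3125 = 1.9727 in² (U = 1.0, A_e = A_n). φR_n = 0.75 × 70 × 1.9727 = 103.6 kips.
Governing: min(200.3, 193.2, 103.6) = 103.6 kips → net-section rupture.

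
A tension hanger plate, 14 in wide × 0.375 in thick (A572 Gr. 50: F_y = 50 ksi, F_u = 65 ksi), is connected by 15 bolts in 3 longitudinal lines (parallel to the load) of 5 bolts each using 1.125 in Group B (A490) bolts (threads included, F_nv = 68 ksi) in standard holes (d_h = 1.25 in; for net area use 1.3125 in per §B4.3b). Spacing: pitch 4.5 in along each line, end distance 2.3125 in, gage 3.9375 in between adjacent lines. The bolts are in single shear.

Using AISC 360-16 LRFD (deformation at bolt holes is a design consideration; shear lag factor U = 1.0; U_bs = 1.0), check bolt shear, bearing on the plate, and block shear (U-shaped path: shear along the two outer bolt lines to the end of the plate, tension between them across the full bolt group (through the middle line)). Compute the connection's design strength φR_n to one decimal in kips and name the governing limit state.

Bolt shear: A_b = π(1.125)²/4 = 0.99402 in². φR_n = 0.75 × 68 × 0.99402 × 15 × 1 = 760.4 kips.
Bearing (0.375 in plate, F_u = 65 ksi): end bolts L_c = 2.3125 − 1.25/2 = 1.6875, R_n = min(1.2×1.6875×0.375×65, 2.4×1.125×0.375×65) = 49.359 kips/bolt; interior L_c = 4.5 − 1.25 = 3.25, R_n = 65.813 kips/bolt. φR_n = 0.75 × (3×49.359 + 12×65.813) = 703.4 kips.
Block shear: shear path 2×[2.3125+4×4.5] = 2×20.3125 in, A_gv = 15.234, A_nv = 2×(20.3125 − 4.5×1.3125)×0.375 = 10.805 in²; tension across gage: (7.875 − 2×1.3125)×0.375 = 1.9688 in². R_n = min(0.6×65×10.805, 0.6×50×15.234) + 1.0×65×1.9688 = min(421.4, 457.02) + 127.97 = 549.37 kips. φR_n = 0.75 × 549.37 = 412.0 kips.
Governing: min(760.4, 703.4, 412.0) = 412.0 kips → block shear.

412.0 kips (block shear governs)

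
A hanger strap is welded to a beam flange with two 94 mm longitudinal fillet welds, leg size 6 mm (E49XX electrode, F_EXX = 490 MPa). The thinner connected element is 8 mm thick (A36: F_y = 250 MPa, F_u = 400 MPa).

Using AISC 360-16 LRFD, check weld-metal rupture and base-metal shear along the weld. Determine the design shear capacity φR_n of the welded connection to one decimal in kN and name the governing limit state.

175.8 kN (weld metal governs)

Weld metal: throat = 0.707×6 = 4.242 mm, L = 2×94 = 188 mm. φR_n = 0.75 × 0.6 × 490 × 4.242 × 188 = 175.8 kN.
Base metal shear (8 mm plate): yield φR_n = 1.0×0.6×250×8×188 = 225.6 kN; rupture φR_n = 0.75×0.6×400×8×188 = 270.7 kN; take 225.6 kN (yield).
Governing: min(175.8, 225.6) = 175.8 kN → weld metal.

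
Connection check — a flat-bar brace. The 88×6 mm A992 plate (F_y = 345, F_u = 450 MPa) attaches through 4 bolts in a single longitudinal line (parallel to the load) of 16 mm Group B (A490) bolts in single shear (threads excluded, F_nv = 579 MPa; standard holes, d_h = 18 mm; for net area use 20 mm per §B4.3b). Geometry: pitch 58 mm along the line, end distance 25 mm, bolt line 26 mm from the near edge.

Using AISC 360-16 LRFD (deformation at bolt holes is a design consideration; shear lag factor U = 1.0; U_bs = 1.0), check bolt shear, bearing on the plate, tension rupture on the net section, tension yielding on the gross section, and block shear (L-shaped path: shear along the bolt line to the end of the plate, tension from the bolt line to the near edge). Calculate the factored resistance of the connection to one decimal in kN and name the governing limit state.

Bolt shear: A_b = π(16)²/4 = 201.06 mm². φR_n = 0.75 × 579 × 201.06 × 4 × 1 = 349.2 kN.
Bearing (6 mm plate, F_u = 450 MPa): end bolts L_c = 25 − 18/2 = 16, R_n = min(1.2×16×6×450, 2.4×16×6×450) = 51.84 kN/bolt; interior L_c = 58 − 18 = 40, R_n = 103.68 kN/bolt. φR_n = 0.75 × (1×51.84 + 3×103.68) = 272.2 kN.
Tension rupture (net): A_n = (88 − 1×20)×6 = 408 mm² (U = 1.0, A_e = A_n). φR_n = 0.75 × 450 × 408 = 137.7 kN.
Tension yield (gross): A_g = 88×6 = 528 mm². φR_n = 0.90 × 345 × 528 = 163.9 kN.
Block shear: shear path 1×[25+3×58] = 1×199 mm, A_gv = 1194, A_nv = 1×(199 − 3.5×20)×6 = 774 mm²; tension to near edge: (26 − 0.5×20)×6 = 96 mm². R_n = min(0.6×450×774, 0.6×345×1194) + 1.0×450×96 = min(208.98, 247.16) + 43.2 = 252.18 kN. φR_n = 0.75 × 252.18 = 189.1 kN.
Governing: min(349.2, 272.2, 137.7, 163.9, 189.1) = 137.7 kN → net-section rupture.

137.7 kN (net-section rupture governs)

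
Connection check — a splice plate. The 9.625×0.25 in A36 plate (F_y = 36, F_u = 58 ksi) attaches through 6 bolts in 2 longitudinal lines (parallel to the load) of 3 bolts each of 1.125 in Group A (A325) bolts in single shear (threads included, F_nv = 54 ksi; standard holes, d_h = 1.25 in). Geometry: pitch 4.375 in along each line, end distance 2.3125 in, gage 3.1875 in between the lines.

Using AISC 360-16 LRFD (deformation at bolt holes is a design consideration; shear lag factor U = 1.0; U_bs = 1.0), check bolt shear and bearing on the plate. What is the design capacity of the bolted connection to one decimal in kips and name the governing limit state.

161.5 kips (bearing governs)

Bolt shear: A_b = π(1.125)²/4 = 0.99402 in². φR_n = 0.75 × 54 × 0.99402 × 6 × 1 = 241.5 kips.
Bearing (0.25 in plate, F_u = 58 ksi): end bolts L_c = 2.3125 − 1.25/2 = 1.6875, R_n = min(1.2×1.6875×0.25×58, 2.4×1.125×0.25×58) = 29.363 kips/bolt; interior L_c = 4.375 − 1.25 = 3.125, R_n = 39.15 kips/bolt. φR_n = 0.75 × (2×29.363 + 4×39.15) = 161.5 kips.
Governing: min(241.5, 161.5) = 161.5 kips → bearing.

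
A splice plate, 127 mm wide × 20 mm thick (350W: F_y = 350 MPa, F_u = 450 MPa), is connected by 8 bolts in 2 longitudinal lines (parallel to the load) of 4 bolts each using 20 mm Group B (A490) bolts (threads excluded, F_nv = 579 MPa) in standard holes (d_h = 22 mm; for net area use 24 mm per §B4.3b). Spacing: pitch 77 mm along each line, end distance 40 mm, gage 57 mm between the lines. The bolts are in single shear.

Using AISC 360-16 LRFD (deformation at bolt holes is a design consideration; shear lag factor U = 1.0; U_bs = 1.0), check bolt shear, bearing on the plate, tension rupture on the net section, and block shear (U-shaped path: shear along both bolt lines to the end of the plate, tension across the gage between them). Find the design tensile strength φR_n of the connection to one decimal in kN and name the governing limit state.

Bolt shear: A_b = π(20)²/4 = 314.16 mm². φR_n = 0.75 × 579 × 314.16 × 8 × 1 = 1091.4 kN.
Bearing (20 mm plate, F_u = 450 MPa): end bolts L_c = 40 − 22/2 = 29, R_n = min(1.2×29×20×450, 2.4×20×20×450) = 313.2 kN/bolt; interior L_c = 77 − 22 = 55, R_n = 432 kN/bolt. φR_n = 0.75 × (2×313.2 + 6×432) = 2413.8 kN.
Tension rupture (net): A_n = (127 − 2×24)×20 = 1580 mm² (U = 1.0, A_e = A_n). φR_n = 0.75 × 450 × 1580 = 533.3 kN.
Block shear: shear path 2×[40+3×77] = 2×271 mm, A_gv = 10840, A_nv = 2×(271 − 3.5×24)×20 = 7480 mm²; tension across gage: (57 − 1×24)×20 = 660 mm². R_n = min(0.6×450×7480, 0.6×350×10840) + 1.0×450×660 = min(2019.6, 2276.4) + 297 = 2316.6 kN. φR_n = 0.75 × 2316.6 = 1737.5 kN.
Governing: min(1091.4, 2413.8, 533.3, 1737.5) = 533.3 kN → net-section rupture.

533.3 kN (net-section rupture governs)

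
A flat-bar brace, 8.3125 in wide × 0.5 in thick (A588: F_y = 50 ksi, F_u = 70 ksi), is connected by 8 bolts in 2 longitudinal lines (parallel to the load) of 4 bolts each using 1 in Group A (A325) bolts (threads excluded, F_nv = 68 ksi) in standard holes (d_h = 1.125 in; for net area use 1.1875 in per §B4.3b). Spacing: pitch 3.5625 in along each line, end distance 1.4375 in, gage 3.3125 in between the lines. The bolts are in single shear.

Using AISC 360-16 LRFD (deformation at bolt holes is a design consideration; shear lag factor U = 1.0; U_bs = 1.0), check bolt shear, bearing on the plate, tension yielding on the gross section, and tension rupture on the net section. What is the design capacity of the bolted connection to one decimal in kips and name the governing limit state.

Bolt shear: A_b = π(1)²/4 = 0.7854 in². φR_n = 0.75 × 68 × 0.7854 × 8 × 1 = 320.4 kips.
Bearing (0.5 in plate, F_u = 70 ksi): end bolts L_c = 1.4375 − 1.125/2 = 0.875, R_n = min(1.2×0.875×0.5×70, 2.4×1×0.5×70) = 36.75 kips/bolt; interior L_c = 3.5625 − 1.125 = 2.4375, R_n = 84 kips/bolt. φR_n = 0.75 × (2×36.75 + 6×84) = 433.1 kips.
Tension yield (gross): A_g = 8.3125×0.5 = 4.1563 in². φR_n = 0.90 × 50 × 4.1563 = 187.0 kips.
Tension rupture (net): A_n = (8.3125 − 2×1.1875)×0.5 = 2.9688 in² (U = 1.0, A_e = A_n). φR_n = 0.75 × 70 × 2.9688 = 155.9 kips.
Governing: min(320.4, 433.1, 187.0, 155.9) = 155.9 kips → net-section rupture.

155.9 kips (net-section rupture governs)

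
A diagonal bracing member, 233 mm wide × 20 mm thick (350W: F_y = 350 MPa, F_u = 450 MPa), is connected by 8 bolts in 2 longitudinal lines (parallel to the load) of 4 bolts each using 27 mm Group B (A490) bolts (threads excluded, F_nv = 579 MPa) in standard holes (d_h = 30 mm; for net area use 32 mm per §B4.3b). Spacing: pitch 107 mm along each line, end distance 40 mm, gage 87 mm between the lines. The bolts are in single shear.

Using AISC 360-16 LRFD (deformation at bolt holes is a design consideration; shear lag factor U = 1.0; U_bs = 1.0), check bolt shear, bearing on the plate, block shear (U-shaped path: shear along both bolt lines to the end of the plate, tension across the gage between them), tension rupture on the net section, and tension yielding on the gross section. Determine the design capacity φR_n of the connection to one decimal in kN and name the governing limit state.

1140.8 kN (net-section rupture governs)

Bolt shear: A_b = π(27)²/4 = 572.56 mm². φR_n = 0.75 × 579 × 572.56 × 8 × 1 = 1989.1 kN.
Bearing (20 mm plate, F_u = 450 MPa): end bolts L_c = 40 − 30/2 = 25, R_n = min(1.2×25×20×450, 2.4×27×20×450) = 270 kN/bolt; interior L_c = 107 − 30 = 77, R_n = 583.2 kN/bolt. φR_n = 0.75 × (2×270 + 6×583.2) = 3029.4 kN.
Block shear: shear path 2×[40+3×107] = 2×361 mm, A_gv = 14440, A_nv = 2×(361 − 3.5×32)×20 = 9960 mm²; tension across gage: (87 − 1×32)×20 = 1100 mm². R_n = min(0.6×450×9960, 0.6×350×14440) + 1.0×450×1100 = min(2689.2, 3032.4) + 495 = 3184.2 kN. φR_n = 0.75 × 3184.2 = 2388.2 kN.
Tension rupture (net): A_n = (233 − 2×32)×20 = 3380 mm² (U = 1.0, A_e = A_n). φR_n = 0.75 × 450 × 3380 = 1140.8 kN.
Tension yield (gross): A_g = 233×20 = 4660 mm². φR_n = 0.90 × 350 × 4660 = 1467.9 kN.
Governing: min(1989.1, 3029.4, 2388.2, 1140.8, 1467.9) = 1140.8 kN → net-section rupture.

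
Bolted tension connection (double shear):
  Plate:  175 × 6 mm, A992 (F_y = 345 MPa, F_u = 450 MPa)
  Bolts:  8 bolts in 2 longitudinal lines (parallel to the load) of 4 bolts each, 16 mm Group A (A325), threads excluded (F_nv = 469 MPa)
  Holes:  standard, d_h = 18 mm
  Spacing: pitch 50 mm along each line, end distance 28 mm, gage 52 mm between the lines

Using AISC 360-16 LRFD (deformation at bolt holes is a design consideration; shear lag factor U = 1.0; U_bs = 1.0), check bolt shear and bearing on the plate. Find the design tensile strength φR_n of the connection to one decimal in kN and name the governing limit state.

558.9 kN (bearing governs)

Bolt shear: A_b = π(16)²/4 = 201.06 mm². φR_n = 0.75 × 469 × 201.06 × 8 × 2 = 1131.6 kN.
Bearing (6 mm plate, F_u = 450 MPa): end bolts L_c = 28 − 18/2 = 19, R_n = min(1.2×19×6×450, 2.4×16×6×450) = 61.56 kN/bolt; interior L_c = 50 − 18 = 32, R_n = 103.68 kN/bolt. φR_n = 0.75 × (2×61.56 + 6×103.68) = 558.9 kN.
Governing: min(1131.6, 558.9) = 558.9 kN → bearing.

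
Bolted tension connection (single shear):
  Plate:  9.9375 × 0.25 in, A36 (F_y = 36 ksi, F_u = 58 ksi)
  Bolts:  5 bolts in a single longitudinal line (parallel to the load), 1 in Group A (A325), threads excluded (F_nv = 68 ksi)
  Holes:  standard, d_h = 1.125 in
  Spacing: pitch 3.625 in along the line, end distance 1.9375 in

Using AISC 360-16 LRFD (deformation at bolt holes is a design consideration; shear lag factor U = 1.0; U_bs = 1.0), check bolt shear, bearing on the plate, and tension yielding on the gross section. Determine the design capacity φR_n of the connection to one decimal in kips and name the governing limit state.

80.5 kips (gross-section yield governs)

Bolt shear: A_b = π(1)²/4 = 0.7854 in². φR_n = 0.75 × 68 × 0.7854 × 5 × 1 = 200.3 kips.
Bearing (0.25 in plate, F_u = 58 ksi): end bolts L_c = 1.9375 − 1.125/2 = 1.375, R_n = min(1.2×1.375×0.25×58, 2.4×1×0.25×58) = 23.925 kips/bolt; interior L_c = 3.625 − 1.125 = 2.5, R_n = 34.8 kips/bolt. φR_n = 0.75 × (1×23.925 + 4×34.8) = 122.3 kips.
Tension yield (gross): A_g = 9.9375×0.25 = 2.4844 in². φR_n = 0.90 × 36 × 2.4844 = 80.5 kips.
Governing: min(200.3, 122.3, 80.5) = 80.5 kips → gross-section yield.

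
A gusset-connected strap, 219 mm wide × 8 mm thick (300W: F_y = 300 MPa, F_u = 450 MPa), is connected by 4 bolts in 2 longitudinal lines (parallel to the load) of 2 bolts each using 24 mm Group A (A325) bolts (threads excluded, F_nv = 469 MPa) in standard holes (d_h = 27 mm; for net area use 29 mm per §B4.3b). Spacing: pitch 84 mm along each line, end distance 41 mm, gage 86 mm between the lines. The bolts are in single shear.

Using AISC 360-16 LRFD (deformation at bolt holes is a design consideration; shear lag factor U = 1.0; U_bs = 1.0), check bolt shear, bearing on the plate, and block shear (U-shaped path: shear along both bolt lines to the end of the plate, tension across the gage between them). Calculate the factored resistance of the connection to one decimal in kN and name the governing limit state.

418.0 kN (block shear governs)

Bolt shear: A_b = π(24)²/4 = 452.39 mm². φR_n = 0.75 × 469 × 452.39 × 4 × 1 = 636.5 kN.
Bearing (8 mm plate, F_u = 450 MPa): end bolts L_c = 41 − 27/2 = 27.5, R_n = min(1.2×27.5×8×450, 2.4×24×8×450) = 118.8 kN/bolt; interior L_c = 84 − 27 = 57, R_n = 207.36 kN/bolt. φR_n = 0.75 × (2×118.8 + 2×207.36) = 489.2 kN.
Block shear: shear path 2×[41+1×84] = 2×125 mm, A_gv = 2000, A_nv = 2×(125 − 1.5×29)×8 = 1304 mm²; tension across gage: (86 − 1×29)×8 = 456 mm². R_n = min(0.6×450×1304, 0.6×300×2000) + 1.0×450×456 = min(352.08, 360) + 205.2 = 557.28 kN. φR_n = 0.75 × 557.28 = 418.0 kN.
Governing: min(636.5, 489.2, 418.0) = 418.0 kN → block shear.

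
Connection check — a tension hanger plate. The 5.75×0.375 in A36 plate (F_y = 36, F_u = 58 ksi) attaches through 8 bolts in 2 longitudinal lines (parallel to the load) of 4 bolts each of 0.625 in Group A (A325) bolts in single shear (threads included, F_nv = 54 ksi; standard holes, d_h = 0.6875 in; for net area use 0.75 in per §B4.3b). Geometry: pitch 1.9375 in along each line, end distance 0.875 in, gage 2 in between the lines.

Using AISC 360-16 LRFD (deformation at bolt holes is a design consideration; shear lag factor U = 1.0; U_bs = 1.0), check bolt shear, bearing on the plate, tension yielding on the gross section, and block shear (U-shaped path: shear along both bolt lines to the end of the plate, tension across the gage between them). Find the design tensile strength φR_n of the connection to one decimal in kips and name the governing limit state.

69.9 kips (gross-section yield governs)

Bolt shear: A_b = π(0.625)²/4 = 0.3068 in². φR_n = 0.75 × 54 × 0.3068 × 8 × 1 = 99.4 kips.
Bearing (0.375 in plate, F_u = 58 ksi): end bolts L_c = 0.875 − 0.6875/2 = 0.53125, R_n = min(1.2×0.53125×0.375×58, 2.4×0.625×0.375×58) = 13.866 kips/bolt; interior L_c = 1.9375 − 0.6875 = 1.25, R_n = 32.625 kips/bolt. φR_n = 0.75 × (2×13.866 + 6×32.625) = 167.6 kips.
Tension yield (gross): A_g = 5.75×0.375 = 2.1563 in². φR_n = 0.90 × 36 × 2.1563 = 69.9 kips.
Block shear: shear path 2×[0.875+3×1.9375] = 2×6.6875 in, A_gv = 5.0156, A_nv = 2×(6.6875 − 3.5×0.75)×0.375 = 3.0469 in²; tension across gage: (2 − 1×0.75)×0.375 = 0.46875 in². R_n = min(0.6×58×3.0469, 0.6×36×5.0156) + 1.0×58×0.46875 = min(106.03, 108.34) + 27.188 = 133.22 kips. φR_n = 0.75 × 133.22 = 99.9 kips.
Governing: min(99.4, 167.6, 69.9, 99.9) = 69.9 kips → gross-section yield.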